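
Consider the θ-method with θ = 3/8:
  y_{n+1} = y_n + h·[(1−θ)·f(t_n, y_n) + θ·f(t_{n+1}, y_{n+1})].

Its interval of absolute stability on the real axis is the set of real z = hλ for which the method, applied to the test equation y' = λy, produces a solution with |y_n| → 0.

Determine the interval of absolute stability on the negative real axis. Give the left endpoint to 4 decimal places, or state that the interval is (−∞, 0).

z∈(-8.0000,0).

On y'=λy, z=hλ:
  y_{n+1} = y_n + z·[5/8·y_n + 3/8·y_{n+1}] ⇒ (1 − 3/8z)y_{n+1} = (1 + 5/8z)y_n
  Hence R(z) = (1 + 5/8z)/(1 − 3/8z).

Find x<0 with |R(x)|<1.
x=-0.88: |R|=0.3383
R=−1: 1+5/8x = −1+3/8x ⇒ -1/4x=2 ⇒ x=2/(-1/4)=-8.0000
Confirm numerically:
  x=-6.384: |R|=0.88097 <1
  x=-6.280: |R|=0.87183 <1
  x=-5.963: |R|=0.84264 <1
  x=-3.718: |R|=0.55289 <1
  x=-8.479: |R|=1.02865 >1
  x=-8.401: |R|=1.02415 >1
Stable set (-8.0000, 0).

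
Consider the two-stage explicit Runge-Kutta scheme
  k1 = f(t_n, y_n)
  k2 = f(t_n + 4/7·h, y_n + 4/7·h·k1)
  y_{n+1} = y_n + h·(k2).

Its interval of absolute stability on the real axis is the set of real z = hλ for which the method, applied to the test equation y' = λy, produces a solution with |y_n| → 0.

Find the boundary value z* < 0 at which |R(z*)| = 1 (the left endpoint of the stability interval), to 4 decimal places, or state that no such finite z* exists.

left endpoint -1.7500.

Test eqn y'=λy, z=hλ:
  k1=λy_n ⇒ h·k1=z·y_n;  k2=λ(1+4/7z)y_n ⇒ h·k2=z(1+4/7z)y_n
  y_{n+1}/y_n = 1 + z(1+4/7z) = 1 + z + 4/7z²
  ⇒ R(z) = 1 + z + 4/7z².

Boundary: |R(x)|=1, x<0.
x=-0.66: |R|=0.5889
R=1: x+4/7x²=0 ⇒ x=−7/4=-1.7500; min R=1−1/(4·4/7)=0.5625>−1
Confirm numerically:
  x=-1.656: |R|=0.91105 <1
  x=-1.549: |R|=0.82209 <1
  x=-1.404: |R|=0.72241 <1
  x=-0.921: |R|=0.56371 <1
  x=-2.226: |R|=1.60547 >1
  x=-2.109: |R|=1.43265 >1
  x=-2.107: |R|=1.42983 >1
Stable set (-1.7500, 0).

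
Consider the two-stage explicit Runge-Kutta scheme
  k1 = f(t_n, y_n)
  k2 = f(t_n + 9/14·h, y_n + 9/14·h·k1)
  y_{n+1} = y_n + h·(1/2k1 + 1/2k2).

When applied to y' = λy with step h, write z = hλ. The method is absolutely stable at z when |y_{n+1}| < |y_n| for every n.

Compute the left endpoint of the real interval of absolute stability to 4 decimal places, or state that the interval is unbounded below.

z* = -3.1111.

With y'=λy (z=hλ):
  k1=λy_n ⇒ h·k1=z·y_n;  k2=λ(1+9/14z)y_n ⇒ h·k2=z(1+9/14z)y_n
  y_{n+1}/y_n = 1 + 1/2z + 1/2z(1+9/14z) = 1 + z + 9/28z²
  so R(z) = 1 + z + 9/28z².

Need |R(x)|<1, x<0.
x=-1.31: |R|=0.2416
R=1: x+9/28x²=0 ⇒ x=−28/9=-3.1111; min R=1−1/(4·9/28)=0.2222>−1
Confirm numerically:
  x=-2.906: |R|=0.80841 <1
  x=-2.452: |R|=0.48053 <1
  x=-1.443: |R|=0.22629 <1
  x=-3.646: |R|=1.62685 >1
  x=-3.380: |R|=1.29213 >1
  x=-3.240: |R|=1.13423 >1
So |R|<1 on (-3.1111, 0).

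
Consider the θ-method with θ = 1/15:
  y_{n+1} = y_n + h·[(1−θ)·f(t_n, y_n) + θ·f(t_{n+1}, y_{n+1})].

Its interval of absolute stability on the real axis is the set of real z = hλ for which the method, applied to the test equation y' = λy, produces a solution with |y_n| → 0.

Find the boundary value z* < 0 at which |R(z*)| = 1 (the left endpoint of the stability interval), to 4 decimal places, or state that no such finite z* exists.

With y'=λy (z=hλ):
  y_{n+1} = y_n + z·[14/15·y_n + 1/15·y_{n+1}] ⇒ (1 − 1/15z)y_{n+1} = (1 + 14/15z)y_n
  Hence R(z) = (1 + 14/15z)/(1 − 1/15z).

Need |R(x)|<1, x<0.
x=-0.71: |R|=0.3221
R=−1: 1+14/15x = −1+1/15x ⇒ -13/15x=2 ⇒ x=2/(-13/15)=-2.3077
Confirm numerically:
  x=-2.183: |R|=0.90566 <1
  x=-2.028: |R|=0.78647 <1
  x=-1.104: |R|=0.02832 <1
  x=-2.624: |R|=1.23332 >1
  x=-2.450: |R|=1.10602 >1
Stable set (-2.3077, 0).

z* = -2.3077.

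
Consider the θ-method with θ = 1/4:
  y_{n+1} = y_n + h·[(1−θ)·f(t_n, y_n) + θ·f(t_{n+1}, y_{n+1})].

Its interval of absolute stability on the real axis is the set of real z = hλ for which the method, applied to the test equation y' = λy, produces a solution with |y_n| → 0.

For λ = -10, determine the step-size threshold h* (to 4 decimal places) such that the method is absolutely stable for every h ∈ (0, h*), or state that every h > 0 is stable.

(-4.0000,0); λ=-10 ⇒ h* = (4)/10 = 0.4000.

Set f=λy, z=hλ:
  y_{n+1} = y_n + z·[3/4·y_n + 1/4·y_{n+1}] ⇒ (1 − 1/4z)y_{n+1} = (1 + 3/4z)y_n
  Hence R(z) = (1 + 3/4z)/(1 − 1/4z).

Find x<0 with |R(x)|<1.
x=-0.97: |R|=0.2193
R=−1: 1+3/4x = −1+1/4x ⇒ -1/2x=2 ⇒ x=2/(-1/2)=-4.0000
Confirm numerically:
  x=-3.195: |R|=0.77623 <1
  x=-3.098: |R|=0.74584 <1
  x=-2.561: |R|=0.56135 <1
  x=-4.456: |R|=1.10785 >1
  x=-4.359: |R|=1.08590 >1
  x=-4.335: |R|=1.08038 >1
Stable set (-4.0000, 0).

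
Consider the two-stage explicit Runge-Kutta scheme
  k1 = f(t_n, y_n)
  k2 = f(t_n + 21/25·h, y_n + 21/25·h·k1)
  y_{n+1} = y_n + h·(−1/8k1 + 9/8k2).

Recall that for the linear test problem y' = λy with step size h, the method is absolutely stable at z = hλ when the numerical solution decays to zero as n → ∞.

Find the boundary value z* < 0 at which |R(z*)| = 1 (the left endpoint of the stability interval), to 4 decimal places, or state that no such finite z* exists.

Test eqn y'=λy, z=hλ:
  k1=λy_n ⇒ h·k1=z·y_n;  k2=λ(1+21/25z)y_n ⇒ h·k2=z(1+21/25z)y_n
  y_{n+1}/y_n = 1 − 1/8z + 9/8z(1+21/25z) = 1 + z + 189/200z²
  Hence R(z) = 1 + z + 189/200z².

Find x<0 with |R(x)|<1.
x=-0.63: |R|=0.7451
R=1: x+189/200x²=0 ⇒ x=−200/189=-1.0582; min R=1−1/(4·189/200)=0.7354>−1
Confirm numerically:
  x=-0.907: |R|=0.87040 <1
  x=-0.641: |R|=0.74728 <1
  x=-0.441: |R|=0.74278 <1
  x=-1.440: |R|=1.51955 >1
  x=-1.413: |R|=1.47376 >1
  x=-1.190: |R|=1.14821 >1
Stable set (-1.0582, 0).

z* = -1.0582.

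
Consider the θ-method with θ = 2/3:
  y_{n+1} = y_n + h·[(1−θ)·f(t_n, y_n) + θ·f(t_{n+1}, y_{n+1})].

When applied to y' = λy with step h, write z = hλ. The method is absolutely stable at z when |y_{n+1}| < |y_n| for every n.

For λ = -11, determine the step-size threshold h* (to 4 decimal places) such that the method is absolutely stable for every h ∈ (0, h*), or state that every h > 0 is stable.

interval (−∞, 0). Any h>0 works for λ=-11.

On y'=λy, z=hλ:
  y_{n+1} = y_n + z·[1/3·y_n + 2/3·y_{n+1}] ⇒ (1 − 2/3z)y_{n+1} = (1 + 1/3z)y_n
  Hence R(z) = (1 + 1/3z)/(1 − 2/3z).

Solve |R(x)|<1 on ℝ⁻.
x=-0.41: |R|=0.6780
x=-2: |R|=0.1429
x=-10: |R|=0.3043
x=-100: |R|=0.4778
θ=2/3≥1/2 ⇒ |1+1/3x|<|1−2/3x| ∀x<0 ⇒ unbounded interval.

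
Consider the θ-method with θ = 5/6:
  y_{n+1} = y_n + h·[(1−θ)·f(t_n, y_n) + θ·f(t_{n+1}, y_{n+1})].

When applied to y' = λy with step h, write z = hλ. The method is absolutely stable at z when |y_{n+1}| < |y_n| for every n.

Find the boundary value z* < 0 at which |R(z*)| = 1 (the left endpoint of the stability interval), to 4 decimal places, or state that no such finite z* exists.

Test eqn y'=λy, z=hλ:
  y_{n+1} = y_n + z·[1/6·y_n + 5/6·y_{n+1}] ⇒ (1 − 5/6z)y_{n+1} = (1 + 1/6z)y_n
  ⇒ R(z) = (1 + 1/6z)/(1 − 5/6z).

Solve |R(x)|<1 on ℝ⁻.
x=-1.75: |R|=0.2881
x=-2: |R|=0.2500
x=-10: |R|=0.0714
x=-100: |R|=0.1858
θ=5/6≥1/2 ⇒ |1+1/6x|<|1−5/6x| ∀x<0 ⇒ interval (−∞,0).

unbounded; (−∞, 0).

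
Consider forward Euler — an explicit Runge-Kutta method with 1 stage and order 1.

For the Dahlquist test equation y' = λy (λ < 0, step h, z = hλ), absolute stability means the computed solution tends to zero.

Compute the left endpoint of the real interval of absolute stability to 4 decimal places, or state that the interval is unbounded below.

left endpoint -2.0000.

Test eqn y'=λy, z=hλ:
  order 1, 1-stage ⇒ R(z)=1+z
  (e.g. R(-1.26)=-0.26000, |R|=0.26000)

Need |R(x)|<1, x<0.
x=-1.26: |R|=0.2600
|R(-2.09)|=1.0900 |R(-1.83)|=0.8300 |R(-1.35)|=0.3500
Bisect:
  x_lo=-2.3907 |R|=1.3907  x_hi=-0.3517 |R|=0.6483
  mid=-1.37122 |R|=0.37122 →hi
  mid=-1.88097 |R|=0.88097 →hi
  mid=-2.13585 |R|=1.13585 →lo
  mid=-2.00841 |R|=1.00841 →lo
  mid=-1.94469 |R|=0.94469 →hi
  mid=-1.97655 |R|=0.97655 →hi
  mid=-1.99248 |R|=0.99248 →hi
  mid=-2.00044 |R|=1.00044 →lo
  ...
  [-2.00007,-1.99995] ⇒ x*=-2.0000
So |R|<1 on (-2.0000, 0).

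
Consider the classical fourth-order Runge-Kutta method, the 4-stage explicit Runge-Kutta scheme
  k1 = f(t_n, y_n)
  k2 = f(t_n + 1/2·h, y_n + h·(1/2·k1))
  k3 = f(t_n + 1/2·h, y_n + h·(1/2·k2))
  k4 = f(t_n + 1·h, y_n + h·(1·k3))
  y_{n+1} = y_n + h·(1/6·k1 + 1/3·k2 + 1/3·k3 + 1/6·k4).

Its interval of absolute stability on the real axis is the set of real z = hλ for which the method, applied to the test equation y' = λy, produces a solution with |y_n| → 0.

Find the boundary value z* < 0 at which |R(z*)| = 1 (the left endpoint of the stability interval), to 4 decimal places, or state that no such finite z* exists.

left endpoint -2.7853.

Test eqn y'=λy, z=hλ:
  order 4, 4-stage ⇒ R(z)=1+z+z^2/2+z^3/6+z^4/24
  (e.g. R(-1.06)=0.35590, |R|=0.35590)

Solve |R(x)|<1 on ℝ⁻.
x=-1.06: |R|=0.3559
|R(-2.33)|=0.5043 |R(-1.25)|=0.3075 |R(-1.21)|=0.3161
Bisect:
  x_lo=-3.1243 |R|=1.6436  x_hi=-0.1126 |R|=0.8935
  mid=-1.61846 |R|=0.27057 →hi
  mid=-2.37138 |R|=0.53542 →hi
  mid=-2.74784 |R|=0.94499 →hi
  mid=-2.93607 |R|=1.25217 →lo
  mid=-2.84196 |R|=1.08885 →lo
  mid=-2.79490 |R|=1.01458 →lo
  mid=-2.77137 |R|=0.97921 →hi
  mid=-2.78314 |R|=0.99675 →hi
  ...
  [-2.78534,-2.78516] ⇒ x*=-2.7853
Interval (-2.7853, 0).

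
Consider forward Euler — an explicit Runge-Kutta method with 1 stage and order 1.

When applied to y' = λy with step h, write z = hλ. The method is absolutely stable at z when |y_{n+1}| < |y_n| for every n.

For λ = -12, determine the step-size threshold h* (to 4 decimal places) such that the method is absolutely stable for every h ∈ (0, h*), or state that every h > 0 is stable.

(-2.0000,0); λ=-12 ⇒ h* = 0.1667.

With y'=λy (z=hλ):
  order 1, 1-stage ⇒ R(z)=1+z
  (e.g. R(-1.25)=-0.25000, |R|=0.25000)

Need |R(x)|<1, x<0.
x=-1.25: |R|=0.2500
|R(-2.28)|=1.2800 |R(-1.89)|=0.8900 |R(-0.6)|=0.4000
Bisect:
  x_lo=-2.5921 |R|=1.5921  x_hi=-0.0687 |R|=0.9313
  mid=-1.33039 |R|=0.33039 →hi
  mid=-1.96122 |R|=0.96122 →hi
  mid=-2.27664 |R|=1.27664 →lo
  mid=-2.11893 |R|=1.11893 →lo
  mid=-2.04008 |R|=1.04008 →lo
  mid=-2.00065 |R|=1.00065 →lo
  mid=-1.98094 |R|=0.98094 →hi
  ...
  [-2.00004,-1.99988] ⇒ x*=-2.0000
Interval (-2.0000, 0).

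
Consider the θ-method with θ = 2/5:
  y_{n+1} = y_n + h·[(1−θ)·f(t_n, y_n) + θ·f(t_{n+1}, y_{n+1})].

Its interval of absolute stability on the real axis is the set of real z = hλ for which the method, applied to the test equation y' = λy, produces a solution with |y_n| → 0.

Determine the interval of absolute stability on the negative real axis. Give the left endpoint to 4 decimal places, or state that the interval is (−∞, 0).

On y'=λy, z=hλ:
  y_{n+1} = y_n + z·[3/5·y_n + 2/5·y_{n+1}] ⇒ (1 − 2/5z)y_{n+1} = (1 + 3/5z)y_n
  so R(z) = (1 + 3/5z)/(1 − 2/5z).

Find x<0 with |R(x)|<1.
x=-0.51: |R|=0.5764
R=−1: 1+3/5x = −1+2/5x ⇒ -1/5x=2 ⇒ x=2/(-1/5)=-10.0000
Confirm numerically:
  x=-8.770: |R|=0.94543 <1
  x=-7.760: |R|=0.89084 <1
  x=-6.999: |R|=0.84204 <1
  x=-5.676: |R|=0.73557 <1
  x=-10.306: |R|=1.01195 >1
  x=-10.235: |R|=1.00923 >1
So |R|<1 on (-10.0000, 0).

z∈(-10.0000,0).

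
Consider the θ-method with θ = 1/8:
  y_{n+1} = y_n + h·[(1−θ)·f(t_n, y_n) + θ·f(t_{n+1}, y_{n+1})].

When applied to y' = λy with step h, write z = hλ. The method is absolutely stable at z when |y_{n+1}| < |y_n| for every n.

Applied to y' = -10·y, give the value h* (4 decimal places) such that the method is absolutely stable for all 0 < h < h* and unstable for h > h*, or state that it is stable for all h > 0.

(-2.6667,0); λ=-10 ⇒ h* = (8/3)/10 = 0.2667.

On y'=λy, z=hλ:
  y_{n+1} = y_n + z·[7/8·y_n + 1/8·y_{n+1}] ⇒ (1 − 1/8z)y_{n+1} = (1 + 7/8z)y_n
  Hence R(z) = (1 + 7/8z)/(1 − 1/8z).

Need |R(x)|<1, x<0.
x=-0.62: |R|=0.4246
R=−1: 1+7/8x = −1+1/8x ⇒ -3/4x=2 ⇒ x=2/(-3/4)=-2.6667
Confirm numerically:
  x=-2.273: |R|=0.77008 <1
  x=-2.180: |R|=0.71316 <1
  x=-1.564: |R|=0.30824 <1
  x=-1.291: |R|=0.11161 <1
  x=-3.246: |R|=1.30909 >1
  x=-2.816: |R|=1.08284 >1
  x=-2.694: |R|=1.01534 >1
Stable set (-2.6667, 0).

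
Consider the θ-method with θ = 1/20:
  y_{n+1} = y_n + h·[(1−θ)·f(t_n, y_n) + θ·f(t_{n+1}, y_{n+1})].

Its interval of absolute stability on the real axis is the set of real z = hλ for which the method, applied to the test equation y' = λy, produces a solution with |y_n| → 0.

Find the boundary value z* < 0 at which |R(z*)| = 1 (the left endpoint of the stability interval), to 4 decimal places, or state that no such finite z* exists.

Set f=λy, z=hλ:
  y_{n+1} = y_n + z·[19/20·y_n + 1/20·y_{n+1}] ⇒ (1 − 1/20z)y_{n+1} = (1 + 19/20z)y_n
  R(z) = (1 + 19/20z)/(1 − 1/20z).

Find x<0 with |R(x)|<1.
x=-0.68: |R|=0.3424
R=−1: 1+19/20x = −1+1/20x ⇒ -9/10x=2 ⇒ x=2/(-9/10)=-2.2222
Confirm numerically:
  x=-1.598: |R|=0.47977 <1
  x=-1.550: |R|=0.43852 <1
  x=-1.302: |R|=0.22242 <1
  x=-1.089: |R|=0.03277 <1
  x=-2.806: |R|=1.46076 >1
  x=-2.579: |R|=1.28442 >1
Stable set (-2.2222, 0).

z* = -2.2222.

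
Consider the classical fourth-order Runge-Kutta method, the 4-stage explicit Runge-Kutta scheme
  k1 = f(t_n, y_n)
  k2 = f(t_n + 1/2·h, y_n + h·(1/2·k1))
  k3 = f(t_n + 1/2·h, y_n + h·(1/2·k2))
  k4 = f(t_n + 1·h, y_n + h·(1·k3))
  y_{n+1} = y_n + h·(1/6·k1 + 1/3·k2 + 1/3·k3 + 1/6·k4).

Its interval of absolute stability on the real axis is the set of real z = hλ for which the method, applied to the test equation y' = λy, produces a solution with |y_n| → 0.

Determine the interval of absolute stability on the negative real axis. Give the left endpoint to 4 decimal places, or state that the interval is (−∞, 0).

Set f=λy, z=hλ:
  order 4, 4-stage ⇒ R(z)=1+z+z^2/2+z^3/6+z^4/24
  (e.g. R(-1.67)=0.27229, |R|=0.27229)

Solve |R(x)|<1 on ℝ⁻.
x=-1.67: |R|=0.2723
|R(-2.65)|=0.8145 |R(-1.68)|=0.2728 |R(-0.66)|=0.5178
Bisect:
  x_lo=-3.1565 |R|=1.7200  x_hi=-0.2764 |R|=0.7585
  mid=-1.71648 |R|=0.27549 →hi
  mid=-2.43651 |R|=0.58948 →hi
  mid=-2.79653 |R|=1.01707 →lo
  mid=-2.61652 |R|=0.77396 →hi
  mid=-2.70652 |R|=0.88759 →hi
  mid=-2.75152 |R|=0.95027 →hi
  mid=-2.77403 |R|=0.98314 →hi
  mid=-2.78528 |R|=0.99997 →hi
  mid=-2.79090 |R|=1.00849 →lo
  mid=-2.78809 |R|=1.00422 →lo
  ...
  [-2.78545,-2.78528] ⇒ x*=-2.7853
Interval (-2.7853, 0).

z∈(-2.7853,0).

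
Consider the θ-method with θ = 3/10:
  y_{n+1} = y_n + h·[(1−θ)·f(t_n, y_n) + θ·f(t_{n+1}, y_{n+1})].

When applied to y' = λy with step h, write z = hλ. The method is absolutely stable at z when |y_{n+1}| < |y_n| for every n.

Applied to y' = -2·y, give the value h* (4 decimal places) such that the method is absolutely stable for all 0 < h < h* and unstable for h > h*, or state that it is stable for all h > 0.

(-5.0000,0); λ=-2 ⇒ h* = (5)/2 = 2.5000.

Test eqn y'=λy, z=hλ:
  y_{n+1} = y_n + z·[7/10·y_n + 3/10·y_{n+1}] ⇒ (1 − 3/10z)y_{n+1} = (1 + 7/10z)y_n
  Hence R(z) = (1 + 7/10z)/(1 − 3/10z).

Boundary: |R(x)|=1, x<0.
x=-0.72: |R|=0.4079
R=−1: 1+7/10x = −1+3/10x ⇒ -2/5x=2 ⇒ x=2/(-2/5)=-5.0000
Confirm numerically:
  x=-4.325: |R|=0.88248 <1
  x=-3.103: |R|=0.60702 <1
  x=-2.019: |R|=0.25740 <1
  x=-5.501: |R|=1.07561 >1
  x=-5.217: |R|=1.03384 >1
  x=-5.095: |R|=1.01503 >1
Interval (-5.0000, 0).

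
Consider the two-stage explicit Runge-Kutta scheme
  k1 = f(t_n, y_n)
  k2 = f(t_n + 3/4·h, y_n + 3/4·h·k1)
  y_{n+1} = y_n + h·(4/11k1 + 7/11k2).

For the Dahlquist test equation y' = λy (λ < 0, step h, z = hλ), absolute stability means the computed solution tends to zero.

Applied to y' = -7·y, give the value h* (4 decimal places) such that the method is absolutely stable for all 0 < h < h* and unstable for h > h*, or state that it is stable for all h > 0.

Test eqn y'=λy, z=hλ:
  k1=λy_n ⇒ h·k1=z·y_n;  k2=λ(1+3/4z)y_n ⇒ h·k2=z(1+3/4z)y_n
  y_{n+1}/y_n = 1 + 4/11z + 7/11z(1+3/4z) = 1 + z + 21/44z²
  so R(z) = 1 + z + 21/44z².

Need |R(x)|<1, x<0.
x=-1.55: |R|=0.5966
R=1: x+21/44x²=0 ⇒ x=−44/21=-2.0952; min R=1−1/(4·21/44)=0.4762>−1
Confirm numerically:
  x=-2.049: |R|=0.95478 <1
  x=-1.269: |R|=0.49958 <1
  x=-1.268: |R|=0.49937 <1
  x=-0.878: |R|=0.48992 <1
  x=-2.252: |R|=1.16849 >1
  x=-2.242: |R|=1.15704 >1
  x=-2.149: |R|=1.05514 >1
Interval (-2.0952, 0).

(-2.0952,0); λ=-7 ⇒ h* = (44/21)/7 = 0.2993.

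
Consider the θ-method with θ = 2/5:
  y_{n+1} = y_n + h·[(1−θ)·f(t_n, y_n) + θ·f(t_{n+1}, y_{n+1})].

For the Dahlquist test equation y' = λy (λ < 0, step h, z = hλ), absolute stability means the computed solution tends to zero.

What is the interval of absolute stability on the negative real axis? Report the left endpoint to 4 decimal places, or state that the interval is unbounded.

(-10.0000, 0).

Test eqn y'=λy, z=hλ:
  y_{n+1} = y_n + z·[3/5·y_n + 2/5·y_{n+1}] ⇒ (1 − 2/5z)y_{n+1} = (1 + 3/5z)y_n
  R(z) = (1 + 3/5z)/(1 − 2/5z).

Solve |R(x)|<1 on ℝ⁻.
x=-1.12: |R|=0.2265
R=−1: 1+3/5x = −1+2/5x ⇒ -1/5x=2 ⇒ x=2/(-1/5)=-10.0000
Confirm numerically:
  x=-9.426: |R|=0.97593 <1
  x=-9.204: |R|=0.96599 <1
  x=-7.829: |R|=0.89491 <1
  x=-6.339: |R|=0.79291 <1
  x=-10.579: |R|=1.02213 >1
  x=-10.510: |R|=1.01960 >1
  x=-10.025: |R|=1.00100 >1
Stable set (-10.0000, 0).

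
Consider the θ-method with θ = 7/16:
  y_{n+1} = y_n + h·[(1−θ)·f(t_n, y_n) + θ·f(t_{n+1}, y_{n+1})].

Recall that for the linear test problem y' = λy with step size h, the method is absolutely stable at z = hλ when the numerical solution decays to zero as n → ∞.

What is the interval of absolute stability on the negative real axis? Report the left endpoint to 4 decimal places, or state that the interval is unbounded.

z∈(-16.0000,0).

Test eqn y'=λy, z=hλ:
  y_{n+1} = y_n + z·[9/16·y_n + 7/16·y_{n+1}] ⇒ (1 − 7/16z)y_{n+1} = (1 + 9/16z)y_n
  so R(z) = (1 + 9/16z)/(1 − 7/16z).

Need |R(x)|<1, x<0.
x=-1.61: |R|=0.0554
R=−1: 1+9/16x = −1+7/16x ⇒ -1/8x=2 ⇒ x=2/(-1/8)=-16.0000
Confirm numerically:
  x=-14.649: |R|=0.97721 <1
  x=-10.617: |R|=0.88080 <1
  x=-9.234: |R|=0.83219 <1
  x=-16.086: |R|=1.00134 >1
  x=-16.028: |R|=1.00044 >1
Interval (-16.0000, 0).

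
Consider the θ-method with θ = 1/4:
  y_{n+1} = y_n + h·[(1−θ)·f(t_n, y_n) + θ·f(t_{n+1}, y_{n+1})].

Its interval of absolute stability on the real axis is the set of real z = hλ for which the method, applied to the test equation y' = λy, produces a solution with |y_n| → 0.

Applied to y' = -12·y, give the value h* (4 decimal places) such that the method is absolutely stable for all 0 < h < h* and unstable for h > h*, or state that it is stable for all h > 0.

Test eqn y'=λy, z=hλ:
  y_{n+1} = y_n + z·[3/4·y_n + 1/4·y_{n+1}] ⇒ (1 − 1/4z)y_{n+1} = (1 + 3/4z)y_n
  Hence R(z) = (1 + 3/4z)/(1 − 1/4z).

Need |R(x)|<1, x<0.
x=-1.15: |R|=0.1068
R=−1: 1+3/4x = −1+1/4x ⇒ -1/2x=2 ⇒ x=2/(-1/2)=-4.0000
Confirm numerically:
  x=-3.081: |R|=0.74043 <1
  x=-3.003: |R|=0.71526 <1
  x=-2.151: |R|=0.39880 <1
  x=-1.645: |R|=0.16563 <1
  x=-4.428: |R|=1.10157 >1
  x=-4.186: |R|=1.04544 >1
  x=-4.080: |R|=1.01980 >1
So |R|<1 on (-4.0000, 0).

(-4.0000,0); λ=-12 ⇒ h* = (4)/12 = 0.3333.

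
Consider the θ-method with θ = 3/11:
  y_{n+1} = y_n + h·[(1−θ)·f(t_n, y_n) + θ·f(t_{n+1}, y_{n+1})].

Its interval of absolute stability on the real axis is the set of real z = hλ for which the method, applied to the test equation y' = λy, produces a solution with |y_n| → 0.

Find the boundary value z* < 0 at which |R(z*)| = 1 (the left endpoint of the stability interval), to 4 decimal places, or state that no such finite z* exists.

On y'=λy, z=hλ:
  y_{n+1} = y_n + z·[8/11·y_n + 3/11·y_{n+1}] ⇒ (1 − 3/11z)y_{n+1} = (1 + 8/11z)y_n
  R(z) = (1 + 8/11z)/(1 − 3/11z).

Solve |R(x)|<1 on ℝ⁻.
x=-1.7: |R|=0.1615
R=−1: 1+8/11x = −1+3/11x ⇒ -5/11x=2 ⇒ x=2/(-5/11)=-4.4000
Confirm numerically:
  x=-3.334: |R|=0.74621 <1
  x=-2.376: |R|=0.44175 <1
  x=-2.298: |R|=0.41265 <1
  x=-4.952: |R|=1.10675 >1
  x=-4.898: |R|=1.09691 >1
Interval (-4.4000, 0).

z* = -4.4000.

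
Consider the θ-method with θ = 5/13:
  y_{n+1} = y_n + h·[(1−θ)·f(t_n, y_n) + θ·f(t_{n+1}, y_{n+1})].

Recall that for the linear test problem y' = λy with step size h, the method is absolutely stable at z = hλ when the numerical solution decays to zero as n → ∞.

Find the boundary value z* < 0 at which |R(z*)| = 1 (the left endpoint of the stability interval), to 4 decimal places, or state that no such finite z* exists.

With y'=λy (z=hλ):
  y_{n+1} = y_n + z·[8/13·y_n + 5/13·y_{n+1}] ⇒ (1 − 5/13z)y_{n+1} = (1 + 8/13z)y_n
  so R(z) = (1 + 8/13z)/(1 − 5/13z).

Solve |R(x)|<1 on ℝ⁻.
x=-0.52: |R|=0.5667
R=−1: 1+8/13x = −1+5/13x ⇒ -3/13x=2 ⇒ x=2/(-3/13)=-8.6667
Confirm numerically:
  x=-7.448: |R|=0.92723 <1
  x=-5.716: |R|=0.78711 <1
  x=-4.002: |R|=0.57607 <1
  x=-9.095: |R|=1.02198 >1
  x=-9.080: |R|=1.02123 >1
  x=-8.910: |R|=1.01268 >1
Stable set (-8.6667, 0).

left endpoint -8.6667.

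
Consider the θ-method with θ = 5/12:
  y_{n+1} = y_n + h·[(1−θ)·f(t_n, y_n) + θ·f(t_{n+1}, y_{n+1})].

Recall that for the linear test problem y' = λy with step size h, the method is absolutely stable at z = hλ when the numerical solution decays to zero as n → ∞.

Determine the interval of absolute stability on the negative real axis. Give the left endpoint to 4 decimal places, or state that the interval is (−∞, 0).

On y'=λy, z=hλ:
  y_{n+1} = y_n + z·[7/12·y_n + 5/12·y_{n+1}] ⇒ (1 − 5/12z)y_{n+1} = (1 + 7/12z)y_n
  so R(z) = (1 + 7/12z)/(1 − 5/12z).

Find x<0 with |R(x)|<1.
x=-0.33: |R|=0.7099
R=−1: 1+7/12x = −1+5/12x ⇒ -1/6x=2 ⇒ x=2/(-1/6)=-12.0000
Confirm numerically:
  x=-11.697: |R|=0.99140 <1
  x=-11.608: |R|=0.98881 <1
  x=-11.504: |R|=0.98573 <1
  x=-5.077: |R|=0.62964 <1
  x=-12.495: |R|=1.01329 >1
  x=-12.083: |R|=1.00229 >1
  x=-12.023: |R|=1.00064 >1
So |R|<1 on (-12.0000, 0).

z∈(-12.0000,0).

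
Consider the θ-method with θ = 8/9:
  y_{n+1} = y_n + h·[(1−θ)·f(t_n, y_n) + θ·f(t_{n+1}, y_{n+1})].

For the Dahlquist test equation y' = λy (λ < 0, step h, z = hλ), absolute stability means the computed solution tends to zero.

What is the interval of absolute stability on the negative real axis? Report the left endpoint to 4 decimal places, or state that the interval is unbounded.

interval (−∞, 0).

Test eqn y'=λy, z=hλ:
  y_{n+1} = y_n + z·[1/9·y_n + 8/9·y_{n+1}] ⇒ (1 − 8/9z)y_{n+1} = (1 + 1/9z)y_n
  so R(z) = (1 + 1/9z)/(1 − 8/9z).

Find x<0 with |R(x)|<1.
x=-1.03: |R|=0.4623
x=-2: |R|=0.2800
x=-10: |R|=0.0112
x=-100: |R|=0.1125
θ=8/9≥1/2 ⇒ |1+1/9x|<|1−8/9x| ∀x<0 ⇒ stable on all of ℝ⁻.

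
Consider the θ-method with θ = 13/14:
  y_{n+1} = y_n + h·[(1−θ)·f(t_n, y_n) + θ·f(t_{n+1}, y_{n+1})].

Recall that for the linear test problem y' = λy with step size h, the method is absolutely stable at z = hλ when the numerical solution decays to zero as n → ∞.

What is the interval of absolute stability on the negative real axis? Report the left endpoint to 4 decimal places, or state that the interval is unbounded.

Set f=λy, z=hλ:
  y_{n+1} = y_n + z·[1/14·y_n + 13/14·y_{n+1}] ⇒ (1 − 13/14z)y_{n+1} = (1 + 1/14z)y_n
  ⇒ R(z) = (1 + 1/14z)/(1 − 13/14z).

Find x<0 with |R(x)|<1.
x=-0.5: |R|=0.6585
x=-2: |R|=0.3000
x=-10: |R|=0.0278
x=-100: |R|=0.0654
θ=13/14≥1/2 ⇒ |1+1/14x|<|1−13/14x| ∀x<0 ⇒ stable on all of ℝ⁻.

unbounded; (−∞, 0).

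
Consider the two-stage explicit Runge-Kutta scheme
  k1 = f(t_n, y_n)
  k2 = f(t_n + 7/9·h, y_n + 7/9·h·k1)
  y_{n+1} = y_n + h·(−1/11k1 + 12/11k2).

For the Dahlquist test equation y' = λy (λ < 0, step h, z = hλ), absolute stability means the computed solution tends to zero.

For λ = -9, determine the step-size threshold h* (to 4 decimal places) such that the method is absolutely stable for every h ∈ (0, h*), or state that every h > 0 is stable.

(-1.1786,0); λ=-9 ⇒ h* = (33/28)/9 = 0.1310.

Test eqn y'=λy, z=hλ:
  k1=λy_n ⇒ h·k1=z·y_n;  k2=λ(1+7/9z)y_n ⇒ h·k2=z(1+7/9z)y_n
  y_{n+1}/y_n = 1 − 1/11z + 12/11z(1+7/9z) = 1 + z + 28/33z²
  ⇒ R(z) = 1 + z + 28/33z².

Boundary: |R(x)|=1, x<0.
x=-0.4: |R|=0.7358
R=1: x+28/33x²=0 ⇒ x=−33/28=-1.1786; min R=1−1/(4·28/33)=0.7054>−1
Confirm numerically:
  x=-1.155: |R|=0.97690 <1
  x=-1.044: |R|=0.88079 <1
  x=-0.762: |R|=0.73067 <1
  x=-1.546: |R|=1.48198 >1
  x=-1.517: |R|=1.43561 >1
  x=-1.477: |R|=1.37399 >1
So |R|<1 on (-1.1786, 0).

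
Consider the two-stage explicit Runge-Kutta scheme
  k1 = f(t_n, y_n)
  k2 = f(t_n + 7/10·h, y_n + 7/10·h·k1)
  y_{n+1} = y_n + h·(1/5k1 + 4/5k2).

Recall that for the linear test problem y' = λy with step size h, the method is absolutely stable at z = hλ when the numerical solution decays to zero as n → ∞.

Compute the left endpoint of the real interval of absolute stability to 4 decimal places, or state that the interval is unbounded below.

On y'=λy, z=hλ:
  k1=λy_n ⇒ h·k1=z·y_n;  k2=λ(1+7/10z)y_n ⇒ h·k2=z(1+7/10z)y_n
  y_{n+1}/y_n = 1 + 1/5z + 4/5z(1+7/10z) = 1 + z + 14/25z²
  R(z) = 1 + z + 14/25z².

Find x<0 with |R(x)|<1.
x=-1.49: |R|=0.7533
R=1: x+14/25x²=0 ⇒ x=−25/14=-1.7857; min R=1−1/(4·14/25)=0.5536>−1
Confirm numerically:
  x=-1.560: |R|=0.80282 <1
  x=-1.439: |R|=0.72060 <1
  x=-1.233: |R|=0.61836 <1
  x=-0.888: |R|=0.55358 <1
  x=-2.295: |R|=1.65453 >1
  x=-1.976: |R|=1.21056 >1
  x=-1.903: |R|=1.12499 >1
So |R|<1 on (-1.7857, 0).

left endpoint -1.7857.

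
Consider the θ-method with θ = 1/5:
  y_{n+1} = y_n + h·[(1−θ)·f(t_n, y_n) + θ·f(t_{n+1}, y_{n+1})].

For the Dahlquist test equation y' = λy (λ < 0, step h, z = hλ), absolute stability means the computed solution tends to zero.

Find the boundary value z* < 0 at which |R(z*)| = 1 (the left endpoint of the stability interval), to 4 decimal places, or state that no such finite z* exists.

On y'=λy, z=hλ:
  y_{n+1} = y_n + z·[4/5·y_n + 1/5·y_{n+1}] ⇒ (1 − 1/5z)y_{n+1} = (1 + 4/5z)y_n
  Hence R(z) = (1 + 4/5z)/(1 − 1/5z).

Need |R(x)|<1, x<0.
x=-1.4: |R|=0.0937
R=−1: 1+4/5x = −1+1/5x ⇒ -3/5x=2 ⇒ x=2/(-3/5)=-3.3333
Confirm numerically:
  x=-2.837: |R|=0.81000 <1
  x=-1.485: |R|=0.14495 <1
  x=-1.444: |R|=0.12042 <1
  x=-3.696: |R|=1.12511 >1
  x=-3.672: |R|=1.11716 >1
Stable set (-3.3333, 0).

left endpoint -3.3333.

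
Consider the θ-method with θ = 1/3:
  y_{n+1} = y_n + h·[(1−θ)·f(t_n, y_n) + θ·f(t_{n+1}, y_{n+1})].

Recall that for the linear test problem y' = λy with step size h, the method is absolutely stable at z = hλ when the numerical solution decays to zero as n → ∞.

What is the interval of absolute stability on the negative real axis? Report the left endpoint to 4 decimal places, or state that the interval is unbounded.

(-6.0000, 0).

With y'=λy (z=hλ):
  y_{n+1} = y_n + z·[2/3·y_n + 1/3·y_{n+1}] ⇒ (1 − 1/3z)y_{n+1} = (1 + 2/3z)y_n
  Hence R(z) = (1 + 2/3z)/(1 − 1/3z).

Solve |R(x)|<1 on ℝ⁻.
x=-0.6: |R|=0.5000
R=−1: 1+2/3x = −1+1/3x ⇒ -1/3x=2 ⇒ x=2/(-1/3)=-6.0000
Confirm numerically:
  x=-4.193: |R|=0.74878 <1
  x=-4.186: |R|=0.74756 <1
  x=-3.294: |R|=0.57007 <1
  x=-6.533: |R|=1.05591 >1
  x=-6.068: |R|=1.00750 >1
So |R|<1 on (-6.0000, 0).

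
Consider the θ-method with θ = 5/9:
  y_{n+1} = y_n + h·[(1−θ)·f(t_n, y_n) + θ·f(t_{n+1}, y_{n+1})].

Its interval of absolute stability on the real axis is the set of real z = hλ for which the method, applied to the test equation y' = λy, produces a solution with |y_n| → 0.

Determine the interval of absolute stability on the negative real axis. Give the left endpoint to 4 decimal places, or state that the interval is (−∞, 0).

Set f=λy, z=hλ:
  y_{n+1} = y_n + z·[4/9·y_n + 5/9·y_{n+1}] ⇒ (1 − 5/9z)y_{n+1} = (1 + 4/9z)y_n
  Hence R(z) = (1 + 4/9z)/(1 − 5/9z).

Solve |R(x)|<1 on ℝ⁻.
x=-1.57: |R|=0.1614
x=-2: |R|=0.0526
x=-10: |R|=0.5254
x=-100: |R|=0.7682
θ=5/9≥1/2 ⇒ |1+4/9x|<|1−5/9x| ∀x<0 ⇒ interval (−∞,0).

(−∞, 0) — no finite endpoint.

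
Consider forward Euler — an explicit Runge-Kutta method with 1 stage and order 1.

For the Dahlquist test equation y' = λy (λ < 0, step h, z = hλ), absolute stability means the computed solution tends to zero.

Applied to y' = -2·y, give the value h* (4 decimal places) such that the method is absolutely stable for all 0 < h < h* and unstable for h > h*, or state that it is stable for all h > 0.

(-2.0000,0); λ=-2 ⇒ h* = 1.0000.

With y'=λy (z=hλ):
  order 1, 1-stage ⇒ R(z)=1+z
  (e.g. R(-0.86)=0.14000, |R|=0.14000)

Find x<0 with |R(x)|<1.
x=-0.86: |R|=0.1400
|R(-1.89)|=0.8900 |R(-1.33)|=0.3300 |R(-0.5)|=0.5000
Bisect:
  x_lo=-2.7253 |R|=1.7253  x_hi=-0.1183 |R|=0.8817
  mid=-1.42181 |R|=0.42181 →hi
  mid=-2.07356 |R|=1.07356 →lo
  mid=-1.74769 |R|=0.74769 →hi
  mid=-1.91062 |R|=0.91062 →hi
  mid=-1.99209 |R|=0.99209 →hi
  mid=-2.03283 |R|=1.03283 →lo
  mid=-2.01246 |R|=1.01246 →lo
  mid=-2.00228 |R|=1.00228 →lo
  mid=-1.99718 |R|=0.99718 →hi
  ...
  [-2.00005,-1.99989] ⇒ x*=-2.0000
Stable set (-2.0000, 0).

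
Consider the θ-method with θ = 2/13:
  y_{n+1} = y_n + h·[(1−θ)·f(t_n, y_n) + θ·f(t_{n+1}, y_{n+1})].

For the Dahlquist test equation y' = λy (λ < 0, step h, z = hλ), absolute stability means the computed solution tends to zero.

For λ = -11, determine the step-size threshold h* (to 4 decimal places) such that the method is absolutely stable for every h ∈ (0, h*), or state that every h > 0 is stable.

Set f=λy, z=hλ:
  y_{n+1} = y_n + z·[11/13·y_n + 2/13·y_{n+1}] ⇒ (1 − 2/13z)y_{n+1} = (1 + 11/13z)y_n
  ⇒ R(z) = (1 + 11/13z)/(1 − 2/13z).

Solve |R(x)|<1 on ℝ⁻.
x=-1.73: |R|=0.3663
R=−1: 1+11/13x = −1+2/13x ⇒ -9/13x=2 ⇒ x=2/(-9/13)=-2.8889
Confirm numerically:
  x=-2.581: |R|=0.84743 <1
  x=-2.298: |R|=0.69777 <1
  x=-2.262: |R|=0.67804 <1
  x=-3.393: |R|=1.22930 >1
  x=-2.969: |R|=1.03807 >1
  x=-2.920: |R|=1.01486 >1
Interval (-2.8889, 0).

(-2.8889,0); λ=-11 ⇒ h* = (26/9)/11 = 0.2626.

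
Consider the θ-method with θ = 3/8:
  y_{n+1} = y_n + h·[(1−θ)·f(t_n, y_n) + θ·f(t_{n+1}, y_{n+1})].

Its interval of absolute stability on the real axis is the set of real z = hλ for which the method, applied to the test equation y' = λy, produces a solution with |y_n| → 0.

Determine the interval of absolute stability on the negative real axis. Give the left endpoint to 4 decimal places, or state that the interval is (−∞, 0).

On y'=λy, z=hλ:
  y_{n+1} = y_n + z·[5/8·y_n + 3/8·y_{n+1}] ⇒ (1 − 3/8z)y_{n+1} = (1 + 5/8z)y_n
  ⇒ R(z) = (1 + 5/8z)/(1 − 3/8z).

Find x<0 with |R(x)|<1.
x=-1.41: |R|=0.0777
R=−1: 1+5/8x = −1+3/8x ⇒ -1/4x=2 ⇒ x=2/(-1/4)=-8.0000
Confirm numerically:
  x=-7.007: |R|=0.93157 <1
  x=-6.902: |R|=0.92350 <1
  x=-6.581: |R|=0.89770 <1
  x=-6.209: |R|=0.86547 <1
  x=-8.418: |R|=1.02514 >1
  x=-8.269: |R|=1.01640 >1
  x=-8.146: |R|=1.00900 >1
Stable set (-8.0000, 0).

(-8.0000, 0).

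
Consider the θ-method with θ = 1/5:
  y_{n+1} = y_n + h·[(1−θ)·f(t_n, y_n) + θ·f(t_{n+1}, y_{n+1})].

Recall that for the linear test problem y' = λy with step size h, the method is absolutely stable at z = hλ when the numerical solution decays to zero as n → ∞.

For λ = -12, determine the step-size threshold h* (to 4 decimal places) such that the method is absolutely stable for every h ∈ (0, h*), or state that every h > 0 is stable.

Set f=λy, z=hλ:
  y_{n+1} = y_n + z·[4/5·y_n + 1/5·y_{n+1}] ⇒ (1 − 1/5z)y_{n+1} = (1 + 4/5z)y_n
  Hence R(z) = (1 + 4/5z)/(1 − 1/5z).

Solve |R(x)|<1 on ℝ⁻.
x=-0.83: |R|=0.2882
R=−1: 1+4/5x = −1+1/5x ⇒ -3/5x=2 ⇒ x=2/(-3/5)=-3.3333
Confirm numerically:
  x=-2.155: |R|=0.50594 <1
  x=-2.070: |R|=0.46393 <1
  x=-1.589: |R|=0.20580 <1
  x=-1.434: |R|=0.11439 <1
  x=-3.808: |R|=1.16167 >1
  x=-3.362: |R|=1.01028 >1
Interval (-3.3333, 0).

(-3.3333,0); λ=-12 ⇒ h* = (10/3)/12 = 0.2778.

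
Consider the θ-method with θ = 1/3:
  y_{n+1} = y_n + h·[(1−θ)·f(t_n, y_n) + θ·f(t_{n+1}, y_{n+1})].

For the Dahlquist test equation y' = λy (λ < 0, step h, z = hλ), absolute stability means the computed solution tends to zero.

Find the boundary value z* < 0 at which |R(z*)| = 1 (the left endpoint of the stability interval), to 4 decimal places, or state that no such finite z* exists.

With y'=λy (z=hλ):
  y_{n+1} = y_n + z·[2/3·y_n + 1/3·y_{n+1}] ⇒ (1 − 1/3z)y_{n+1} = (1 + 2/3z)y_n
  so R(z) = (1 + 2/3z)/(1 − 1/3z).

Boundary: |R(x)|=1, x<0.
x=-0.7: |R|=0.4324
R=−1: 1+2/3x = −1+1/3x ⇒ -1/3x=2 ⇒ x=2/(-1/3)=-6.0000
Confirm numerically:
  x=-5.760: |R|=0.97260 <1
  x=-3.374: |R|=0.58801 <1
  x=-3.061: |R|=0.51510 <1
  x=-2.938: |R|=0.48434 <1
  x=-6.256: |R|=1.02766 >1
  x=-6.060: |R|=1.00662 >1
Interval (-6.0000, 0).

left endpoint -6.0000.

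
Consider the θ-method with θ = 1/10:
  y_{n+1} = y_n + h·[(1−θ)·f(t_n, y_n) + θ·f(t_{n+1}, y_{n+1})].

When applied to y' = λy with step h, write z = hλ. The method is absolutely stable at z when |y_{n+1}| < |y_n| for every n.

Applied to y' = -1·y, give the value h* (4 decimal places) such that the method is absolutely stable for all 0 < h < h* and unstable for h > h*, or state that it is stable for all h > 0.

Test eqn y'=λy, z=hλ:
  y_{n+1} = y_n + z·[9/10·y_n + 1/10·y_{n+1}] ⇒ (1 − 1/10z)y_{n+1} = (1 + 9/10z)y_n
  R(z) = (1 + 9/10z)/(1 − 1/10z).

Boundary: |R(x)|=1, x<0.
x=-0.54: |R|=0.4877
R=−1: 1+9/10x = −1+1/10x ⇒ -4/5x=2 ⇒ x=2/(-4/5)=-2.5000
Confirm numerically:
  x=-2.198: |R|=0.80193 <1
  x=-2.019: |R|=0.67984 <1
  x=-1.802: |R|=0.52686 <1
  x=-1.057: |R|=0.04404 <1
  x=-2.918: |R|=1.25886 >1
  x=-2.872: |R|=1.23120 >1
  x=-2.771: |R|=1.16976 >1
So |R|<1 on (-2.5000, 0).

(-2.5000,0); λ=-1 ⇒ h* = (5/2)/1 = 2.5000.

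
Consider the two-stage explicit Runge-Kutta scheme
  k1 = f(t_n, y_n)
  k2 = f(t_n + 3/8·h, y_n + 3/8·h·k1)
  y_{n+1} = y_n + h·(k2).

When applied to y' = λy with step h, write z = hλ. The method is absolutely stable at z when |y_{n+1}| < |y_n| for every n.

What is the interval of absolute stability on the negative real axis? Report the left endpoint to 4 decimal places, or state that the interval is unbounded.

z∈(-2.6667,0).

Set f=λy, z=hλ:
  k1=λy_n ⇒ h·k1=z·y_n;  k2=λ(1+3/8z)y_n ⇒ h·k2=z(1+3/8z)y_n
  y_{n+1}/y_n = 1 + z(1+3/8z) = 1 + z + 3/8z²
  ⇒ R(z) = 1 + z + 3/8z².

Solve |R(x)|<1 on ℝ⁻.
x=-0.79: |R|=0.4440
R=1: x+3/8x²=0 ⇒ x=−8/3=-2.6667; min R=1−1/(4·3/8)=0.3333>−1
Confirm numerically:
  x=-2.090: |R|=0.54804 <1
  x=-1.459: |R|=0.33926 <1
  x=-1.398: |R|=0.33490 <1
  x=-3.079: |R|=1.47609 >1
  x=-3.022: |R|=1.40268 >1
Stable set (-2.6667, 0).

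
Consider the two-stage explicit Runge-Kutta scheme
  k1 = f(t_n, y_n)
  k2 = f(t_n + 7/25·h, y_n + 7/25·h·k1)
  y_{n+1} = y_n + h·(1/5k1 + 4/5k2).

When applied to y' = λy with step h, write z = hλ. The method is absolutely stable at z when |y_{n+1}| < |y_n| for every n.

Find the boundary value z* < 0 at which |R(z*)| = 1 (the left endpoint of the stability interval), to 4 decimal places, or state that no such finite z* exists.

Test eqn y'=λy, z=hλ:
  k1=λy_n ⇒ h·k1=z·y_n;  k2=λ(1+7/25z)y_n ⇒ h·k2=z(1+7/25z)y_n
  y_{n+1}/y_n = 1 + 1/5z + 4/5z(1+7/25z) = 1 + z + 28/125z²
  ⇒ R(z) = 1 + z + 28/125z².

Boundary: |R(x)|=1, x<0.
x=-0.58: |R|=0.4954
R=1: x+28/125x²=0 ⇒ x=−125/28=-4.4643; min R=1−1/(4·28/125)=-0.1161>−1
Confirm numerically:
  x=-3.809: |R|=0.44090 <1
  x=-3.147: |R|=0.07141 <1
  x=-2.799: |R|=0.04409 <1
  x=-4.641: |R|=1.18371 >1
  x=-4.606: |R|=1.14621 >1
Stable set (-4.4643, 0).

left endpoint -4.4643.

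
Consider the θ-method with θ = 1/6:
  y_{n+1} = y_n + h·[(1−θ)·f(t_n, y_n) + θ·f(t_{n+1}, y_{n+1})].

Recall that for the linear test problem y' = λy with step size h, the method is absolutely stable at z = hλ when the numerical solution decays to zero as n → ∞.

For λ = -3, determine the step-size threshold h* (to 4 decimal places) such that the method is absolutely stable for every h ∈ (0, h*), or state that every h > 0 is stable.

(-3.0000,0); λ=-3 ⇒ h* = (3)/3 = 1.0000.

Set f=λy, z=hλ:
  y_{n+1} = y_n + z·[5/6·y_n + 1/6·y_{n+1}] ⇒ (1 − 1/6z)y_{n+1} = (1 + 5/6z)y_n
  so R(z) = (1 + 5/6z)/(1 − 1/6z).

Need |R(x)|<1, x<0.
x=-1.54: |R|=0.2255
R=−1: 1+5/6x = −1+1/6x ⇒ -2/3x=2 ⇒ x=2/(-2/3)=-3.0000
Confirm numerically:
  x=-2.795: |R|=0.90677 <1
  x=-1.618: |R|=0.27435 <1
  x=-1.503: |R|=0.20192 <1
  x=-3.503: |R|=1.21172 >1
  x=-3.296: |R|=1.12737 >1
  x=-3.137: |R|=1.05998 >1
Interval (-3.0000, 0).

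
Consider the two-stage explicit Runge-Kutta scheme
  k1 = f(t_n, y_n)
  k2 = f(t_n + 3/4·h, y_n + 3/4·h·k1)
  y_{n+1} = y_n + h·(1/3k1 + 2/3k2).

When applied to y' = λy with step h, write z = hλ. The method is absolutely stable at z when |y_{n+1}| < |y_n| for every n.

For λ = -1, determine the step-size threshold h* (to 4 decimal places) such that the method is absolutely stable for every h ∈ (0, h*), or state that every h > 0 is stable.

(-2.0000,0); λ=-1 ⇒ h* = (2)/1 = 2.0000.

With y'=λy (z=hλ):
  k1=λy_n ⇒ h·k1=z·y_n;  k2=λ(1+3/4z)y_n ⇒ h·k2=z(1+3/4z)y_n
  y_{n+1}/y_n = 1 + 1/3z + 2/3z(1+3/4z) = 1 + z + 1/2z²
  R(z) = 1 + z + 1/2z².

Solve |R(x)|<1 on ℝ⁻.
x=-1.43: |R|=0.5924
R=1: x+1/2x²=0 ⇒ x=−2=-2.0000; min R=1−1/(4·1/2)=0.5000>−1
Confirm numerically:
  x=-1.696: |R|=0.74221 <1
  x=-1.188: |R|=0.51767 <1
  x=-0.995: |R|=0.50001 <1
  x=-2.485: |R|=1.60261 >1
  x=-2.376: |R|=1.44669 >1
Stable set (-2.0000, 0).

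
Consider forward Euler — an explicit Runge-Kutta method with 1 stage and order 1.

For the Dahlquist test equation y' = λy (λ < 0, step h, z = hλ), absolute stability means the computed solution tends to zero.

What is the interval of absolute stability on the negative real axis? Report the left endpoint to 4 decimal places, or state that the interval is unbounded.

On y'=λy, z=hλ:
  order 1, 1-stage ⇒ R(z)=1+z
  (e.g. R(-0.81)=0.19000, |R|=0.19000)

Boundary: |R(x)|=1, x<0.
x=-0.81: |R|=0.1900
|R(-2.37)|=1.3700 |R(-2.21)|=1.2100 |R(-0.57)|=0.4300
Bisect:
  x_lo=-2.8477 |R|=1.8477  x_hi=-0.3900 |R|=0.6100
  mid=-1.61887 |R|=0.61887 →hi
  mid=-2.23330 |R|=1.23330 →lo
  mid=-1.92609 |R|=0.92609 →hi
  mid=-2.07970 |R|=1.07970 →lo
  mid=-2.00289 |R|=1.00289 →lo
  mid=-1.96449 |R|=0.96449 →hi
  mid=-1.98369 |R|=0.98369 →hi
  mid=-1.99329 |R|=0.99329 →hi
  ...
  [-2.00004,-1.99989] ⇒ x*=-2.0000
Interval (-2.0000, 0).

(-2.0000, 0).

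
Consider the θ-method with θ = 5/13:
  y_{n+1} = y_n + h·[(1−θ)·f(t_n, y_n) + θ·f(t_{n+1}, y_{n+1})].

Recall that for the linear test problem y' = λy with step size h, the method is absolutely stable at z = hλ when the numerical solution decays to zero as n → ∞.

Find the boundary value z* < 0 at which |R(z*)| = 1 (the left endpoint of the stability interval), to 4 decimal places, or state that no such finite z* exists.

left endpoint -8.6667.

With y'=λy (z=hλ):
  y_{n+1} = y_n + z·[8/13·y_n + 5/13·y_{n+1}] ⇒ (1 − 5/13z)y_{n+1} = (1 + 8/13z)y_n
  so R(z) = (1 + 8/13z)/(1 − 5/13z).

Find x<0 with |R(x)|<1.
x=-1.4: |R|=0.0900
R=−1: 1+8/13x = −1+5/13x ⇒ -3/13x=2 ⇒ x=2/(-3/13)=-8.6667
Confirm numerically:
  x=-7.880: |R|=0.95496 <1
  x=-7.619: |R|=0.93849 <1
  x=-7.407: |R|=0.92447 <1
  x=-9.119: |R|=1.02316 >1
  x=-8.715: |R|=1.00256 >1
So |R|<1 on (-8.6667, 0).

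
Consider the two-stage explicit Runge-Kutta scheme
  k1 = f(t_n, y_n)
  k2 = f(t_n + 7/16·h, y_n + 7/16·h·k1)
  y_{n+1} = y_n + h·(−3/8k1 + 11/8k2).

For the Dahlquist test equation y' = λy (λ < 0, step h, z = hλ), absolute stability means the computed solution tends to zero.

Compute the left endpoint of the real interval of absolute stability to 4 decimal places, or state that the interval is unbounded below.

z* = -1.6623.

With y'=λy (z=hλ):
  k1=λy_n ⇒ h·k1=z·y_n;  k2=λ(1+7/16z)y_n ⇒ h·k2=z(1+7/16z)y_n
  y_{n+1}/y_n = 1 − 3/8z + 11/8z(1+7/16z) = 1 + z + 77/128z²
  ⇒ R(z) = 1 + z + 77/128z².

Need |R(x)|<1, x<0.
x=-0.62: |R|=0.6112
R=1: x+77/128x²=0 ⇒ x=−128/77=-1.6623; min R=1−1/(4·77/128)=0.5844>−1
Confirm numerically:
  x=-1.493: |R|=0.84791 <1
  x=-1.466: |R|=0.82685 <1
  x=-1.039: |R|=0.61040 <1
  x=-2.258: |R|=1.80910 >1
  x=-2.091: |R|=1.53920 >1
Stable set (-1.6623, 0).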